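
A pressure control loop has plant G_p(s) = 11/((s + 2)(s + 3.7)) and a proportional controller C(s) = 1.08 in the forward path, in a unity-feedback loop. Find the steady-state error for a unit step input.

0.384

The loop is type 0. Static position error constant K_pos = C(0)·G_p(0) = 1.08·1.486 = 1.605.
Steady-state error to a unit step: e_ss = 1/(1+K_pos) = 1/2.605 = 0.384.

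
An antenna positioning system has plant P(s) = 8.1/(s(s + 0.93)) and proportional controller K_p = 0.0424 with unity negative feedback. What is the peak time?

T_p = 8.81 s

Closed-loop characteristic equation: s² + 0.93s + 0.3434 = 0, so ω_n = 0.586 rad/s and ζ = 0.93/(2·0.586) = 0.7935.
Damped frequency ω_d = ω_n√(1−ζ²) = 0.3567 rad/s, so peak time T_p = π/ω_d = 8.81 s.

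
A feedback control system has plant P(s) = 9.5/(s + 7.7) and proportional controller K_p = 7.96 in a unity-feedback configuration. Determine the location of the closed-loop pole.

Closed-loop transfer function: T(s) = K_p·P(s)/(1 + K_p·P(s)) = 75.62/(s + 7.7 + 75.62) = 75.62/(s + 83.32).
The closed-loop pole is at s = −83.32.

s = -83.32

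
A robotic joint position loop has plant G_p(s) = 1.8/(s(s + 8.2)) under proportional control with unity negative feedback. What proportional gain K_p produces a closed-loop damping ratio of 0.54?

Closed-loop characteristic equation: s² + 8.2s + K_p·1.8 = 0.
So ω_n = √(1.8K_p) and 2ζω_n = 8.2, giving ζ = 8.2/(2√(1.8K_p)).
Setting ζ = 0.54: √(1.8K_p) = 8.2/(2·0.54) = 7.593, so K_p = 57.65/1.8 = 32.

K_p = 32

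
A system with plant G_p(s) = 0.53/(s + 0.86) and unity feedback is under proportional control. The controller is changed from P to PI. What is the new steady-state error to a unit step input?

Adding integral action puts a pole at s = 0 in the forward path, raising the system type to 1; a type-1 loop has zero steady-state error to a step.

0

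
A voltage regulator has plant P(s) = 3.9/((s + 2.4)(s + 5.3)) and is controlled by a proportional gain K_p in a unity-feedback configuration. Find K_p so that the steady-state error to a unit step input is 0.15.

For a type-0 loop with proportional control, e_ss = 1/(1 + K_p·P(0)).
P(0) = 0.3066. Require 1/(1 + K_p·0.3066) = 0.15, so 1 + 0.3066·K_p = 6.667.
K_p = (6.667 − 1)/0.3066 = 18.5.

K_p = 18.5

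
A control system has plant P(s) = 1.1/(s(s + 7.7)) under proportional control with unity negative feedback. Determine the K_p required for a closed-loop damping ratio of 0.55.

K_p = 44.5

Closed-loop characteristic equation: s² + 7.7s + K_p·1.1 = 0.
So ω_n = √(1.1K_p) and 2ζω_n = 7.7, giving ζ = 7.7/(2√(1.1K_p)).
Setting ζ = 0.55: √(1.1K_p) = 7.7/(2·0.55) = 7, so K_p = 49/1.1 = 44.5.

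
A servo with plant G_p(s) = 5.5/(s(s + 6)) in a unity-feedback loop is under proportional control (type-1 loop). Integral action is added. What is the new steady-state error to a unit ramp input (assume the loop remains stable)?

The integrator raises the loop to type 2, so K_v → ∞ and e_ss to a ramp is zero.

0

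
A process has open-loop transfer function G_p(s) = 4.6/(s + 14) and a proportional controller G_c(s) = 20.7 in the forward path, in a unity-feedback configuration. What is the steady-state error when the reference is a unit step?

The loop is type 0. Static position error constant K_pos = G_c(0)·G_p(0) = 20.7·0.3286 = 6.801.
Steady-state error to a unit step: e_ss = 1/(1+K_pos) = 1/7.801 = 0.128.

0.128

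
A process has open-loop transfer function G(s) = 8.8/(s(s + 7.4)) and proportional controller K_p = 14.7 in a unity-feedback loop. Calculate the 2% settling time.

From 1 + K_pG(s) = 0: s² + 7.4s + 129.4 = 0 ⇒ ω_n = 11.37, ζ = 0.3253.
2% settling time T_s ≈ 4/(ζω_n) = 4/3.7 = 1.08 s.

T_s ≈ 1.08 s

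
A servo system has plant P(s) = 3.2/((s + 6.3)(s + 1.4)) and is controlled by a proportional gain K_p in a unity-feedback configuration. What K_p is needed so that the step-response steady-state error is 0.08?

K_p = 31.7

The loop is type 0, so e_ss(step) = 1/(1 + K_pos) with K_pos = K_p·P(0).
P(0) = 0.3628. Require 1/(1 + K_p·0.3628) = 0.08, so 1 + 0.3628·K_p = 12.5.
K_p = (12.5 − 1)/0.3628 = 31.7.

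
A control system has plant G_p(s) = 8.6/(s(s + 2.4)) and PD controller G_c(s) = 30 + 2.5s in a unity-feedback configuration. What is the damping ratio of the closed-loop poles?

ζ = 0.744

Forward path: (30 + 2.5s)·8.6/(s(s+2.4)). The closed-loop characteristic equation is s² + (2.4 + 8.6·2.5)s + 8.6·30 = 0.
That is s² + 23.9s + 258 = 0, so ω_n = 16.06 rad/s and ζ = 23.9/(2·16.06) = 0.744.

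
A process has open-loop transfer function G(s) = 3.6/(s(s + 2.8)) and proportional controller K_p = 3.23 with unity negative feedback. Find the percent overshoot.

24.3%

Closed-loop characteristic equation: s² + 2.8s + 11.63 = 0, so ω_n = 3.41 rad/s and ζ = 2.8/(2·3.41) = 0.4106.
%OS = 100·exp(−πζ/√(1−ζ²)) = 100·exp(−π·0.4106/√0.8314) = 24.3%.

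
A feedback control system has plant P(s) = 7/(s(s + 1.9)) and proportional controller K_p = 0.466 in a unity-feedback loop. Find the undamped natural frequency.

ω_n = 1.81 rad/s

The closed-loop denominator is s(s+1.9) + 0.466·7 = s² + 1.9s + 3.262.
So ω_n² = 3.262 ⇒ ω_n = 1.806 rad/s, and ζ = 1.9/(2ω_n) = 0.526.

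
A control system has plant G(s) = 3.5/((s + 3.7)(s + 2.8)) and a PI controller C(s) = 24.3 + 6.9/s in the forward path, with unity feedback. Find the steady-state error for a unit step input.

0

The open loop C(s)G(s) has a pole at the origin (type 1), so the static position error constant is infinite and e_ss = 1/(1+∞) = 0.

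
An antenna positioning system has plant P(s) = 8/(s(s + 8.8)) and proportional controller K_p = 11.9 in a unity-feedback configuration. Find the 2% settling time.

T_s ≈ 0.909 s

The closed-loop denominator s² + 8.8s + 95.2 gives ω_n = √95.2 = 9.757 and ζ = 8.8/(2ω_n) = 0.451.
2% settling time T_s ≈ 4/(ζω_n) = 4/4.4 = 0.909 s.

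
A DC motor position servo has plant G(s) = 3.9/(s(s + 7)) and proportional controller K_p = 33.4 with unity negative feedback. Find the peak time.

T_p = 0.289 s

The closed-loop denominator s² + 7s + 130.3 gives ω_n = √130.3 = 11.41 and ζ = 7/(2ω_n) = 0.3067.
Damped frequency ω_d = ω_n√(1−ζ²) = 10.86 rad/s, so peak time T_p = π/ω_d = 0.289 s.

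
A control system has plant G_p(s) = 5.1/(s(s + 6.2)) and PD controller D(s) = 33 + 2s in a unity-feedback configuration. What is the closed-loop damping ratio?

Forward path: (33 + 2s)·5.1/(s(s+6.2)). The closed-loop characteristic equation is s² + (6.2 + 5.1·2)s + 5.1·33 = 0.
That is s² + 16.4s + 168.3 = 0, so ω_n = 12.97 rad/s and ζ = 16.4/(2·12.97) = 0.6321.

ζ = 0.632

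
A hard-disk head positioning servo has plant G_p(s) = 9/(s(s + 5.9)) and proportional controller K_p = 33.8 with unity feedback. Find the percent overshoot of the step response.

58.3%

Closed-loop characteristic equation: s² + 5.9s + 304.2 = 0, so ω_n = 17.44 rad/s and ζ = 5.9/(2·17.44) = 0.1691.
%OS = 100·exp(−πζ/√(1−ζ²)) = 100·exp(−π·0.1691/√0.9714) = 58.3%.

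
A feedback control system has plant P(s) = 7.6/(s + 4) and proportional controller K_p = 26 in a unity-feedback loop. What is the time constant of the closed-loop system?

τ = 0.00496 s

Closed-loop transfer function: T(s) = K_p·P(s)/(1 + K_p·P(s)) = 197.6/(s + 4 + 197.6) = 197.6/(s + 201.6).
Time constant τ = 1/201.6 = 0.00496 s.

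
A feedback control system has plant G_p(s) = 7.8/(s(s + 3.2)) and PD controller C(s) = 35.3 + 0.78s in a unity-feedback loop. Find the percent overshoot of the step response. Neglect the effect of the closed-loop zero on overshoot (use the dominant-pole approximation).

Forward path: (35.3 + 0.78s)·7.8/(s(s+3.2)). The closed-loop characteristic equation is s² + (3.2 + 7.8·0.78)s + 7.8·35.3 = 0.
That is s² + 9.284s + 275.3 = 0, so ω_n = 16.59 rad/s and ζ = 9.284/(2·16.59) = 0.2798.
%OS = 100·exp(−πζ/√(1−ζ²)) = 40%.

40%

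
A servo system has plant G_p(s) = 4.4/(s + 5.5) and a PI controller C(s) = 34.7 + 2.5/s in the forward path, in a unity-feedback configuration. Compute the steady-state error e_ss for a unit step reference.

The open loop C(s)G_p(s) has a pole at the origin (type 1), so the static position error constant is infinite and e_ss = 1/(1+∞) = 0.

0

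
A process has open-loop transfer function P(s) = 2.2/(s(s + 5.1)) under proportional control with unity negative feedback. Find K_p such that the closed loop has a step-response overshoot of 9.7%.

From %OS = 100·exp(−πζ/√(1−ζ²)) = 9.7%, ζ = −ln(0.097)/√(π²+ln²(0.097)) = 0.5962.
Characteristic equation s² + 5.1s + 2.2K_p = 0 gives ζ = 5.1/(2√(2.2K_p)).
Setting ζ = 0.5962: √(2.2K_p) = 5.1/(2·0.5962) = 4.277, so K_p = 18.29/2.2 = 8.32.

K_p = 8.32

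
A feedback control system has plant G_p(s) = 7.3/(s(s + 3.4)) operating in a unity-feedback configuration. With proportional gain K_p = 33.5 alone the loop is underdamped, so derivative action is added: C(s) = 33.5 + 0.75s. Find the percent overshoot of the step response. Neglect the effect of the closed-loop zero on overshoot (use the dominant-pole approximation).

39.5%

Forward path: (33.5 + 0.75s)·7.3/(s(s+3.4)). The closed-loop characteristic equation is s² + (3.4 + 7.3·0.75)s + 7.3·33.5 = 0.
That is s² + 8.875s + 244.5 = 0, so ω_n = 15.64 rad/s and ζ = 8.875/(2·15.64) = 0.2838.
%OS = 100·exp(−πζ/√(1−ζ²)) = 39.5%.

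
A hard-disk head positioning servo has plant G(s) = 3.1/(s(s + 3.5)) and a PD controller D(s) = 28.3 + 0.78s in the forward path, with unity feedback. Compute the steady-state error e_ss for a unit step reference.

0

The open loop D(s)G(s) has a pole at the origin (type 1), so the static position error constant is infinite and e_ss = 1/(1+∞) = 0.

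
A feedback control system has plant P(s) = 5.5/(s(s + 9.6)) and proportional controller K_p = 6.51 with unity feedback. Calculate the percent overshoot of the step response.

1.47%

Closed-loop characteristic equation: s² + 9.6s + 35.8 = 0, so ω_n = 5.984 rad/s and ζ = 9.6/(2·5.984) = 0.8022.
%OS = 100·exp(−πζ/√(1−ζ²)) = 100·exp(−π·0.8022/√0.3565) = 1.47%.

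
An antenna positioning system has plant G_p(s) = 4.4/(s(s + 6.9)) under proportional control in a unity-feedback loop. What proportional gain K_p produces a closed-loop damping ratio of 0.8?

Closed-loop characteristic equation: s² + 6.9s + K_p·4.4 = 0.
So ω_n = √(4.4K_p) and 2ζω_n = 6.9, giving ζ = 6.9/(2√(4.4K_p)).
Setting ζ = 0.8: √(4.4K_p) = 6.9/(2·0.8) = 4.312, so K_p = 18.6/4.4 = 4.23.

K_p = 4.23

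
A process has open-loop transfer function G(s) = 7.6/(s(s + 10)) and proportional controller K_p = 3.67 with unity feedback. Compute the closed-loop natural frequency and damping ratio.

ω_n = 5.28 rad/s, ζ = 0.947

With unity feedback the closed-loop characteristic equation is s² + 10s + 3.67·7.6 = s² + 10s + 27.89 = 0.
Matching s² + 2ζω_n s + ω_n²: ω_n = √27.89 = 5.281 rad/s and 2ζω_n = 10, so ζ = 10/(2·5.281) = 0.947.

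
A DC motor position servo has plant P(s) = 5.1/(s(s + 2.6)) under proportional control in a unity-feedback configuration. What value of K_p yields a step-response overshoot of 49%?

From %OS = 100·exp(−πζ/√(1−ζ²)) = 49%, ζ = −ln(0.49)/√(π²+ln²(0.49)) = 0.2214.
Characteristic equation s² + 2.6s + 5.1K_p = 0 gives ζ = 2.6/(2√(5.1K_p)).
Setting ζ = 0.2214: √(5.1K_p) = 2.6/(2·0.2214) = 5.871, so K_p = 34.47/5.1 = 6.76.

K_p = 6.76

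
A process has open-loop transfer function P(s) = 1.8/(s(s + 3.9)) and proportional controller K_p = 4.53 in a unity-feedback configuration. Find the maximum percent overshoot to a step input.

5.3%

Closed-loop characteristic equation: s² + 3.9s + 8.154 = 0, so ω_n = 2.856 rad/s and ζ = 3.9/(2·2.856) = 0.6829.
%OS = 100·exp(−πζ/√(1−ζ²)) = 100·exp(−π·0.6829/√0.5337) = 5.3%.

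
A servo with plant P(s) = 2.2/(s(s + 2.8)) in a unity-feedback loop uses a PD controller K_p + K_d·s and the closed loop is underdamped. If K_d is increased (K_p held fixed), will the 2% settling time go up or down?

decrease

Characteristic equation s² + (2.8 + 2.2K_d)s + 2.2K_p = 0: raising K_d increases ζω_n = (2.8+2.2K_d)/2 while the loop stays underdamped, so T_s ≈ 4/(ζω_n) decreases.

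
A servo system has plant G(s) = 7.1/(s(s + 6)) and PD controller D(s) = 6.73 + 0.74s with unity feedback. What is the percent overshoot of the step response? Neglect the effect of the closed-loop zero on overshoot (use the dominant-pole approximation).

1.22%

Forward path: (6.73 + 0.74s)·7.1/(s(s+6)). The closed-loop characteristic equation is s² + (6 + 7.1·0.74)s + 7.1·6.73 = 0.
That is s² + 11.25s + 47.78 = 0, so ω_n = 6.913 rad/s and ζ = 11.25/(2·6.913) = 0.814.
%OS = 100·exp(−πζ/√(1−ζ²)) = 1.22%.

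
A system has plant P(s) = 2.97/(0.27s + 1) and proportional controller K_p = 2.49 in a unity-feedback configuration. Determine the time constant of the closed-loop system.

Closed loop: T(s) = K_p·P/(1+K_p·P) = 7.395/(0.27s + 1 + 7.395), with pole at s = −(1 + 7.395)/0.27 = −31.09.
Closed-loop time constant τ = 1/31.09 = 0.0322 s.

τ = 0.0322 s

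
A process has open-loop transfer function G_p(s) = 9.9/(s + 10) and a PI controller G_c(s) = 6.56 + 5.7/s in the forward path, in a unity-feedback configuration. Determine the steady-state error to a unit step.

The open loop G_c(s)G_p(s) has a pole at the origin (type 1), so the static position error constant is infinite and e_ss = 1/(1+∞) = 0.

0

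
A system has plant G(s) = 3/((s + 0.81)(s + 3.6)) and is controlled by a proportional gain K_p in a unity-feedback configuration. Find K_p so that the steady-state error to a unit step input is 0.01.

For a type-0 loop with proportional control, e_ss = 1/(1 + K_p·G(0)).
G(0) = 1.029. Require 1/(1 + K_p·1.029) = 0.01, so 1 + 1.029·K_p = 100.
K_p = (100 − 1)/1.029 = 96.2.

K_p = 96.2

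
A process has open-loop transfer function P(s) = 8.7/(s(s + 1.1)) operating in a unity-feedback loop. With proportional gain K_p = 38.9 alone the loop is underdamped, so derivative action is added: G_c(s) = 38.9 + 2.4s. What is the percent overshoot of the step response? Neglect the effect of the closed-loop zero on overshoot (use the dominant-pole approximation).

9.63%

Forward path: (38.9 + 2.4s)·8.7/(s(s+1.1)). The closed-loop characteristic equation is s² + (1.1 + 8.7·2.4)s + 8.7·38.9 = 0.
That is s² + 21.98s + 338.4 = 0, so ω_n = 18.4 rad/s and ζ = 21.98/(2·18.4) = 0.5974.
%OS = 100·exp(−πζ/√(1−ζ²)) = 9.63%.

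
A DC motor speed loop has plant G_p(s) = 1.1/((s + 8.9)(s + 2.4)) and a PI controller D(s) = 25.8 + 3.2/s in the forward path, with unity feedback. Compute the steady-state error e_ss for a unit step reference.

The open loop D(s)G_p(s) has a pole at the origin (type 1), so the static position error constant is infinite and e_ss = 1/(1+∞) = 0.

0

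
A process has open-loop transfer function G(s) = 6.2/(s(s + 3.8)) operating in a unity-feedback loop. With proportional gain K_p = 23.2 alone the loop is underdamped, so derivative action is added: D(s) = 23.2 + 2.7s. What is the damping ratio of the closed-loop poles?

ζ = 0.856

Forward path: (23.2 + 2.7s)·6.2/(s(s+3.8)). The closed-loop characteristic equation is s² + (3.8 + 6.2·2.7)s + 6.2·23.2 = 0.
That is s² + 20.54s + 143.8 = 0, so ω_n = 11.99 rad/s and ζ = 20.54/(2·11.99) = 0.8563.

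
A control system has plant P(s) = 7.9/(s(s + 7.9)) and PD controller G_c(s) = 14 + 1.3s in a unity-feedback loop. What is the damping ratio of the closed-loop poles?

ζ = 0.864

Forward path: (14 + 1.3s)·7.9/(s(s+7.9)). The closed-loop characteristic equation is s² + (7.9 + 7.9·1.3)s + 7.9·14 = 0.
That is s² + 18.17s + 110.6 = 0, so ω_n = 10.52 rad/s and ζ = 18.17/(2·10.52) = 0.8639.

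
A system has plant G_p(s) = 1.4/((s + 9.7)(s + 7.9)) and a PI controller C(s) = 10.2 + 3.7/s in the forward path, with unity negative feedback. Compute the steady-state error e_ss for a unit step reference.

0

The open loop C(s)G_p(s) has a pole at the origin (type 1), so the static position error constant is infinite and e_ss = 1/(1+∞) = 0.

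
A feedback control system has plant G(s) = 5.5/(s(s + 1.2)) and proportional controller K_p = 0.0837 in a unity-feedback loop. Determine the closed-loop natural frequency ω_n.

The closed-loop denominator is s(s+1.2) + 0.0837·5.5 = s² + 1.2s + 0.4603.
Matching s² + 2ζω_n s + ω_n²: ω_n = √0.4603 = 0.6785 rad/s and 2ζω_n = 1.2, so ζ = 1.2/(2·0.6785) = 0.884.

ω_n = 0.678 rad/s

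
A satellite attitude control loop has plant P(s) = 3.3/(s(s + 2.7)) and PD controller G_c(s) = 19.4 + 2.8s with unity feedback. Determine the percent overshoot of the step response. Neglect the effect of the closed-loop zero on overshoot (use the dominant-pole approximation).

Forward path: (19.4 + 2.8s)·3.3/(s(s+2.7)). The closed-loop characteristic equation is s² + (2.7 + 3.3·2.8)s + 3.3·19.4 = 0.
That is s² + 11.94s + 64.02 = 0, so ω_n = 8.001 rad/s and ζ = 11.94/(2·8.001) = 0.7461.
%OS = 100·exp(−πζ/√(1−ζ²)) = 2.96%.

2.96%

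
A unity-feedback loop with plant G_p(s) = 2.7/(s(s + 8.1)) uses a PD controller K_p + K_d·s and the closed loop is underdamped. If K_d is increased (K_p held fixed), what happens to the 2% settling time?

Characteristic equation s² + (8.1 + 2.7K_d)s + 2.7K_p = 0: raising K_d increases ζω_n = (8.1+2.7K_d)/2 while the loop stays underdamped, so T_s ≈ 4/(ζω_n) decreases.

decrease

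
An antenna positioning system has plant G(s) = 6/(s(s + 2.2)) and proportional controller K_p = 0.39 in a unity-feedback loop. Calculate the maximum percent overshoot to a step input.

The closed-loop denominator s² + 2.2s + 2.34 gives ω_n = √2.34 = 1.53 and ζ = 2.2/(2ω_n) = 0.7191.
%OS = 100·exp(−πζ/√(1−ζ²)) = 100·exp(−π·0.7191/√0.4829) = 3.87%.

3.87%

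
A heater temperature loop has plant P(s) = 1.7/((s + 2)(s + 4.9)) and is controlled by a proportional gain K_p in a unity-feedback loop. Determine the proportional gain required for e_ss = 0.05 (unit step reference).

Steady-state error for a unit step on this type-0 loop is 1/(1 + K_p·P(0)).
P(0) = 0.1735. Require 1/(1 + K_p·0.1735) = 0.05, so 1 + 0.1735·K_p = 20.
K_p = (20 − 1)/0.1735 = 110.

K_p = 110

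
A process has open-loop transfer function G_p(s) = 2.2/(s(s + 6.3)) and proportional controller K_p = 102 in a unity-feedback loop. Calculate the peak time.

T_p = 0.215 s

Closed-loop characteristic equation: s² + 6.3s + 224.4 = 0, so ω_n = 14.98 rad/s and ζ = 6.3/(2·14.98) = 0.2103.
Damped frequency ω_d = ω_n√(1−ζ²) = 14.65 rad/s, so peak time T_p = π/ω_d = 0.215 s.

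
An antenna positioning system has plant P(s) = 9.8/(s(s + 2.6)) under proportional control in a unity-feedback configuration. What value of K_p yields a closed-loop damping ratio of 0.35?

Closed-loop characteristic equation: s² + 2.6s + K_p·9.8 = 0.
So ω_n = √(9.8K_p) and 2ζω_n = 2.6, giving ζ = 2.6/(2√(9.8K_p)).
Setting ζ = 0.35: √(9.8K_p) = 2.6/(2·0.35) = 3.714, so K_p = 13.8/9.8 = 1.41.

K_p = 1.41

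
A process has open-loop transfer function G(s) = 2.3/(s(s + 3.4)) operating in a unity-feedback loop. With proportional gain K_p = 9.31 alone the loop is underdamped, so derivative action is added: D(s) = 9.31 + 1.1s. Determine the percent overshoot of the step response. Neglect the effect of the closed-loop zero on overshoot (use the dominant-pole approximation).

Forward path: (9.31 + 1.1s)·2.3/(s(s+3.4)). The closed-loop characteristic equation is s² + (3.4 + 2.3·1.1)s + 2.3·9.31 = 0.
That is s² + 5.93s + 21.41 = 0, so ω_n = 4.627 rad/s and ζ = 5.93/(2·4.627) = 0.6407.
%OS = 100·exp(−πζ/√(1−ζ²)) = 7.27%.

7.27%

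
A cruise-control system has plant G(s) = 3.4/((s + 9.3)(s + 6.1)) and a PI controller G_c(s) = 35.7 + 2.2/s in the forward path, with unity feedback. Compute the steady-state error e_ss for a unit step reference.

0

The open loop G_c(s)G(s) has a pole at the origin (type 1), so the static position error constant is infinite and e_ss = 1/(1+∞) = 0.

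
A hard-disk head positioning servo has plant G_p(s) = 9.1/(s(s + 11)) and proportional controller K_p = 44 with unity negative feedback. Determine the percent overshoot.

40.7%

The closed-loop denominator s² + 11s + 400.4 gives ω_n = √400.4 = 20.01 and ζ = 11/(2ω_n) = 0.2749.
%OS = 100·exp(−πζ/√(1−ζ²)) = 100·exp(−π·0.2749/√0.9245) = 40.7%.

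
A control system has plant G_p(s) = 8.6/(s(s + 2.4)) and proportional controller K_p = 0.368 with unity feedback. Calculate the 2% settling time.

T_s ≈ 3.33 s

The closed-loop denominator s² + 2.4s + 3.165 gives ω_n = √3.165 = 1.779 and ζ = 2.4/(2ω_n) = 0.6745.
2% settling time T_s ≈ 4/(ζω_n) = 4/1.2 = 3.33 s.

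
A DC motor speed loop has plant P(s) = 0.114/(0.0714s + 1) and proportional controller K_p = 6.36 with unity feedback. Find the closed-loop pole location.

Closed loop: T(s) = K_p·P/(1+K_p·P) = 0.725/(0.0714s + 1 + 0.725), with pole at s = −(1 + 0.725)/0.0714 = −24.16.

s = -24.16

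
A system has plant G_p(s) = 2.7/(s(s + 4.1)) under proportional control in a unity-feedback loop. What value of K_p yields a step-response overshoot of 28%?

From %OS = 100·exp(−πζ/√(1−ζ²)) = 28%, ζ = −ln(0.28)/√(π²+ln²(0.28)) = 0.3755.
Characteristic equation s² + 4.1s + 2.7K_p = 0 gives ζ = 4.1/(2√(2.7K_p)).
Setting ζ = 0.3755: √(2.7K_p) = 4.1/(2·0.3755) = 5.459, so K_p = 29.8/2.7 = 11.

K_p = 11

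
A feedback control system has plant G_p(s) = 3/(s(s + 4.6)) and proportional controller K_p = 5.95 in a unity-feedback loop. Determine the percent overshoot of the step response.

13%

Closed-loop characteristic equation: s² + 4.6s + 17.85 = 0, so ω_n = 4.225 rad/s and ζ = 4.6/(2·4.225) = 0.5444.
%OS = 100·exp(−πζ/√(1−ζ²)) = 100·exp(−π·0.5444/√0.7036) = 13%.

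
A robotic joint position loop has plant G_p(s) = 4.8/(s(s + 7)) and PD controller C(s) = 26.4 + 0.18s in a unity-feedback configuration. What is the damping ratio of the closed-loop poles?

ζ = 0.349

Forward path: (26.4 + 0.18s)·4.8/(s(s+7)). The closed-loop characteristic equation is s² + (7 + 4.8·0.18)s + 4.8·26.4 = 0.
That is s² + 7.864s + 126.7 = 0, so ω_n = 11.26 rad/s and ζ = 7.864/(2·11.26) = 0.3493.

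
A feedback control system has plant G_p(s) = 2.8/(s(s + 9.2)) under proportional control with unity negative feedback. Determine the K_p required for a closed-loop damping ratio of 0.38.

Closed-loop characteristic equation: s² + 9.2s + K_p·2.8 = 0.
So ω_n = √(2.8K_p) and 2ζω_n = 9.2, giving ζ = 9.2/(2√(2.8K_p)).
Setting ζ = 0.38: √(2.8K_p) = 9.2/(2·0.38) = 12.11, so K_p = 146.5/2.8 = 52.3.

K_p = 52.3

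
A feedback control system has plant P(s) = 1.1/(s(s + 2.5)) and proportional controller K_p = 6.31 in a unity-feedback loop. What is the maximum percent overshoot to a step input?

The closed-loop denominator s² + 2.5s + 6.941 gives ω_n = √6.941 = 2.635 and ζ = 2.5/(2ω_n) = 0.4745.
%OS = 100·exp(−πζ/√(1−ζ²)) = 100·exp(−π·0.4745/√0.7749) = 18.4%.

18.4%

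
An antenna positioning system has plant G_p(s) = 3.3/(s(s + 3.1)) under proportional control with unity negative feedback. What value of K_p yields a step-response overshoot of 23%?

K_p = 4.05

From %OS = 100·exp(−πζ/√(1−ζ²)) = 23%, ζ = −ln(0.23)/√(π²+ln²(0.23)) = 0.4237.
Characteristic equation s² + 3.1s + 3.3K_p = 0 gives ζ = 3.1/(2√(3.3K_p)).
Setting ζ = 0.4237: √(3.3K_p) = 3.1/(2·0.4237) = 3.658, so K_p = 13.38/3.3 = 4.05.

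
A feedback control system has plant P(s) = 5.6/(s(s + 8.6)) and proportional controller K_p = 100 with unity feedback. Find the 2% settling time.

T_s ≈ 0.93 s

From 1 + K_pP(s) = 0: s² + 8.6s + 560 = 0 ⇒ ω_n = 23.66, ζ = 0.1817.
2% settling time T_s ≈ 4/(ζω_n) = 4/4.3 = 0.93 s.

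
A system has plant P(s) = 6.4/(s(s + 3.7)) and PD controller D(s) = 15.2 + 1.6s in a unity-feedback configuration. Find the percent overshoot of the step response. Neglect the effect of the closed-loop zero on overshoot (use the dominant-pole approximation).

Forward path: (15.2 + 1.6s)·6.4/(s(s+3.7)). The closed-loop characteristic equation is s² + (3.7 + 6.4·1.6)s + 6.4·15.2 = 0.
That is s² + 13.94s + 97.28 = 0, so ω_n = 9.863 rad/s and ζ = 13.94/(2·9.863) = 0.7067.
%OS = 100·exp(−πζ/√(1−ζ²)) = 4.34%.

4.34%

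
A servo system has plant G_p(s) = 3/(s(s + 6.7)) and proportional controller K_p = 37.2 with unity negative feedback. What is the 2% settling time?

Closed-loop characteristic equation: s² + 6.7s + 111.6 = 0, so ω_n = 10.56 rad/s and ζ = 6.7/(2·10.56) = 0.3171.
2% settling time T_s ≈ 4/(ζω_n) = 4/3.35 = 1.19 s.

T_s ≈ 1.19 s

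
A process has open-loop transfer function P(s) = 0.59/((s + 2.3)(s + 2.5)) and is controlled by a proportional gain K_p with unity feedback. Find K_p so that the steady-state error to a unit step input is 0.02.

For a type-0 loop with proportional control, e_ss = 1/(1 + K_p·P(0)).
P(0) = 0.1026. Require 1/(1 + K_p·0.1026) = 0.02, so 1 + 0.1026·K_p = 50.
K_p = (50 − 1)/0.1026 = 478.

K_p = 478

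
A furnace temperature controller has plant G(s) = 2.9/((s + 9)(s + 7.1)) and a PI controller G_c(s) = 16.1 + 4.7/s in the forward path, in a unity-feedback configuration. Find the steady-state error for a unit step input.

0

The open loop G_c(s)G(s) has a pole at the origin (type 1), so the static position error constant is infinite and e_ss = 1/(1+∞) = 0.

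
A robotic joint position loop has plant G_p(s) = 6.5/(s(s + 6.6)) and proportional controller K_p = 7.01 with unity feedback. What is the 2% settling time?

The closed-loop denominator s² + 6.6s + 45.56 gives ω_n = √45.56 = 6.75 and ζ = 6.6/(2ω_n) = 0.4889.
2% settling time T_s ≈ 4/(ζω_n) = 4/3.3 = 1.21 s.

T_s ≈ 1.21 s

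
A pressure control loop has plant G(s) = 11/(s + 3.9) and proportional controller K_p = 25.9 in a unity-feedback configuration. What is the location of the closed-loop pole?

s = -288.8

Closed-loop transfer function: T(s) = K_p·G(s)/(1 + K_p·G(s)) = 284.9/(s + 3.9 + 284.9) = 284.9/(s + 288.8).
The closed-loop pole is at s = −288.8.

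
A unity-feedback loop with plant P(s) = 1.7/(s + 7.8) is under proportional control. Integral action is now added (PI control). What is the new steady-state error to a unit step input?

0

Adding integral action puts a pole at s = 0 in the forward path, raising the system type to 1; a type-1 loop has zero steady-state error to a step.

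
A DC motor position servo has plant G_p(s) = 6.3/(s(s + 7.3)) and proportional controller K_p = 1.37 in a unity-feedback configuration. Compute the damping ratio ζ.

With unity feedback the closed-loop characteristic equation is s² + 7.3s + 1.37·6.3 = s² + 7.3s + 8.631 = 0.
Matching s² + 2ζω_n s + ω_n²: ω_n = √8.631 = 2.938 rad/s and 2ζω_n = 7.3, so ζ = 7.3/(2·2.938) = 1.24.

ζ = 1.24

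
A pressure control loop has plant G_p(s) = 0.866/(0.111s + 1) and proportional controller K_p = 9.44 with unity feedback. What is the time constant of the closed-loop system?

τ = 0.0121 s

Closed loop: T(s) = K_p·G_p/(1+K_p·G_p) = 8.175/(0.111s + 1 + 8.175), with pole at s = −(1 + 8.175)/0.111 = −82.66.
Closed-loop time constant τ = 1/82.66 = 0.0121 s.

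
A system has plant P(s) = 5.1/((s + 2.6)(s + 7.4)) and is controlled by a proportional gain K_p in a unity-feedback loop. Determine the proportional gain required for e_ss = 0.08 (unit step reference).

K_p = 43.4

For a type-0 loop with proportional control, e_ss = 1/(1 + K_p·P(0)).
P(0) = 0.2651. Require 1/(1 + K_p·0.2651) = 0.08, so 1 + 0.2651·K_p = 12.5.
K_p = (12.5 − 1)/0.2651 = 43.4.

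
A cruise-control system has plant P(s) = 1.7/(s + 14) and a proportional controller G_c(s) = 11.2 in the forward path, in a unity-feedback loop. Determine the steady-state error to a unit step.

0.424

The loop is type 0. Static position error constant K_pos = G_c(0)·P(0) = 11.2·0.1214 = 1.36.
Steady-state error to a unit step: e_ss = 1/(1+K_pos) = 1/2.36 = 0.424.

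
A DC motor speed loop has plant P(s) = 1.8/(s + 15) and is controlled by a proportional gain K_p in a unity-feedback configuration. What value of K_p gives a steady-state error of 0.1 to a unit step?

Steady-state error for a unit step on this type-0 loop is 1/(1 + K_p·P(0)).
P(0) = 0.12. Require 1/(1 + K_p·0.12) = 0.1, so 1 + 0.12·K_p = 10.
K_p = (10 − 1)/0.12 = 75.

K_p = 75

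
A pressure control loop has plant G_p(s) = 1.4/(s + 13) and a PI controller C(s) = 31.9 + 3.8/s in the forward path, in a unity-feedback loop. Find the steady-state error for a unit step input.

0

The open loop C(s)G_p(s) has a pole at the origin (type 1), so the static position error constant is infinite and e_ss = 1/(1+∞) = 0.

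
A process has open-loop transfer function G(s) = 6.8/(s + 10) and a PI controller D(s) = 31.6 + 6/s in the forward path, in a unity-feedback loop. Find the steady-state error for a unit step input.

The open loop D(s)G(s) has a pole at the origin (type 1), so the static position error constant is infinite and e_ss = 1/(1+∞) = 0.

0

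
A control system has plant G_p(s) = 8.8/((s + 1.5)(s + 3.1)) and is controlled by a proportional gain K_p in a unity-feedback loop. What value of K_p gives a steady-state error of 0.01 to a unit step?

K_p = 52.3

Steady-state error for a unit step on this type-0 loop is 1/(1 + K_p·G_p(0)).
G_p(0) = 1.892. Require 1/(1 + K_p·1.892) = 0.01, so 1 + 1.892·K_p = 100.
K_p = (100 − 1)/1.892 = 52.3.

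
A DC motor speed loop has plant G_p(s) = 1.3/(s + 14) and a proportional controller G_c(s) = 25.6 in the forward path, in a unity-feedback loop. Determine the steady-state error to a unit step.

0.296

The loop is type 0. Static position error constant K_pos = G_c(0)·G_p(0) = 25.6·0.09286 = 2.377.
Steady-state error to a unit step: e_ss = 1/(1+K_pos) = 1/3.377 = 0.296.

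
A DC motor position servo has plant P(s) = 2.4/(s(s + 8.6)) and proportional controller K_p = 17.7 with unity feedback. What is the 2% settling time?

Closed-loop characteristic equation: s² + 8.6s + 42.48 = 0, so ω_n = 6.518 rad/s and ζ = 8.6/(2·6.518) = 0.6597.
2% settling time T_s ≈ 4/(ζω_n) = 4/4.3 = 0.93 s.

T_s ≈ 0.93 s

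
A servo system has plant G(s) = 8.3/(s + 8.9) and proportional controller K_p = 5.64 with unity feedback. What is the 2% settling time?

T_s ≈ 0.0718 s

Closed-loop transfer function: T(s) = K_p·G(s)/(1 + K_p·G(s)) = 46.81/(s + 8.9 + 46.81) = 46.81/(s + 55.71).
Time constant τ = 1/55.71 = 0.01795 s, so the 2% settling time is about 4τ = 0.0718 s.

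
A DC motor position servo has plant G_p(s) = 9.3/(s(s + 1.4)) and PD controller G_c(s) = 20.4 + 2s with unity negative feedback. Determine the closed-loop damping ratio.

Forward path: (20.4 + 2s)·9.3/(s(s+1.4)). The closed-loop characteristic equation is s² + (1.4 + 9.3·2)s + 9.3·20.4 = 0.
That is s² + 20s + 189.7 = 0, so ω_n = 13.77 rad/s and ζ = 20/(2·13.77) = 0.726.

ζ = 0.726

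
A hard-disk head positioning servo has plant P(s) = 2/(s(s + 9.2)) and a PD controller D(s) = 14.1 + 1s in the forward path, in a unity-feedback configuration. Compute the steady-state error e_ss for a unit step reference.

The open loop D(s)P(s) has a pole at the origin (type 1), so the static position error constant is infinite and e_ss = 1/(1+∞) = 0.

0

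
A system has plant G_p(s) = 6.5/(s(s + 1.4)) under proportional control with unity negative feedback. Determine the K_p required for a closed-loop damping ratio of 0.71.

Closed-loop characteristic equation: s² + 1.4s + K_p·6.5 = 0.
So ω_n = √(6.5K_p) and 2ζω_n = 1.4, giving ζ = 1.4/(2√(6.5K_p)).
Setting ζ = 0.71: √(6.5K_p) = 1.4/(2·0.71) = 0.9859, so K_p = 0.972/6.5 = 0.15.

K_p = 0.15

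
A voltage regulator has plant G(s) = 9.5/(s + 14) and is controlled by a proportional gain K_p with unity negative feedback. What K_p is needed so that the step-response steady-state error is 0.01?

Steady-state error for a unit step on this type-0 loop is 1/(1 + K_p·G(0)).
G(0) = 0.6786. Require 1/(1 + K_p·0.6786) = 0.01, so 1 + 0.6786·K_p = 100.
K_p = (100 − 1)/0.6786 = 146.

K_p = 146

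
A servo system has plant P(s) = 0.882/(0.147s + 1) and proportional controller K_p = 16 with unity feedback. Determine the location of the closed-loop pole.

Closed loop: T(s) = K_p·P/(1+K_p·P) = 14.11/(0.147s + 1 + 14.11), with pole at s = −(1 + 14.11)/0.147 = −102.8.

s = -102.8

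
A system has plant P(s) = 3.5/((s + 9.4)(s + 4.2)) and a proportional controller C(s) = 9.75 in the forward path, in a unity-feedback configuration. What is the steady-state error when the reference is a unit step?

0.536

The loop is type 0. Static position error constant K_pos = C(0)·P(0) = 9.75·0.08865 = 0.8644.
Steady-state error to a unit step: e_ss = 1/(1+K_pos) = 1/1.864 = 0.536.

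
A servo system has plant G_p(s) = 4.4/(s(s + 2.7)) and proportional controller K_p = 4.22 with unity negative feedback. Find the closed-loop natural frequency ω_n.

ω_n = 4.31 rad/s

The closed-loop denominator is s(s+2.7) + 4.22·4.4 = s² + 2.7s + 18.57.
Matching s² + 2ζω_n s + ω_n²: ω_n = √18.57 = 4.309 rad/s and 2ζω_n = 2.7, so ζ = 2.7/(2·4.309) = 0.313.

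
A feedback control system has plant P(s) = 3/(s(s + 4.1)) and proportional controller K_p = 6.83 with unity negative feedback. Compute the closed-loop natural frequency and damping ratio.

ω_n = 4.53 rad/s, ζ = 0.453

1 + K_p·P(s) = 0 gives s² + 4.1s + 20.49 = 0.
Matching s² + 2ζω_n s + ω_n²: ω_n = √20.49 = 4.527 rad/s and 2ζω_n = 4.1, so ζ = 4.1/(2·4.527) = 0.453.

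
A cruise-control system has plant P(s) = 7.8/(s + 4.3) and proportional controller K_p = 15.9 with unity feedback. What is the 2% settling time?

Closed-loop transfer function: T(s) = K_p·P(s)/(1 + K_p·P(s)) = 124/(s + 4.3 + 124) = 124/(s + 128.3).
Time constant τ = 1/128.3 = 0.007793 s, so the 2% settling time is about 4τ = 0.0312 s.

T_s ≈ 0.0312 s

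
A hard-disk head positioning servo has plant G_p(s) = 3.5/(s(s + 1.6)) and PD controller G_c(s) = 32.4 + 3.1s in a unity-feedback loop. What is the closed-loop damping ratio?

ζ = 0.585

Forward path: (32.4 + 3.1s)·3.5/(s(s+1.6)). The closed-loop characteristic equation is s² + (1.6 + 3.5·3.1)s + 3.5·32.4 = 0.
That is s² + 12.45s + 113.4 = 0, so ω_n = 10.65 rad/s and ζ = 12.45/(2·10.65) = 0.5846.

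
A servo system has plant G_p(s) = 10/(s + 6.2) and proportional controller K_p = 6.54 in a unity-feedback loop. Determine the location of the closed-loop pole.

s = -71.6

Closed-loop transfer function: T(s) = K_p·G_p(s)/(1 + K_p·G_p(s)) = 65.4/(s + 6.2 + 65.4) = 65.4/(s + 71.6).
The closed-loop pole is at s = −71.6.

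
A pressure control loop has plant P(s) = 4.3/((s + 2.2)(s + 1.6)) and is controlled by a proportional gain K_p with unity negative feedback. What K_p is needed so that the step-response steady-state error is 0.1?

K_p = 7.37

The loop is type 0, so e_ss(step) = 1/(1 + K_pos) with K_pos = K_p·P(0).
P(0) = 1.222. Require 1/(1 + K_p·1.222) = 0.1, so 1 + 1.222·K_p = 10.
K_p = (10 − 1)/1.222 = 7.37.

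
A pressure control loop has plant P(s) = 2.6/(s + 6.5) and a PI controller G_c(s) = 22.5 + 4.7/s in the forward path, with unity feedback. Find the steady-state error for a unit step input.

0

The open loop G_c(s)P(s) has a pole at the origin (type 1), so the static position error constant is infinite and e_ss = 1/(1+∞) = 0.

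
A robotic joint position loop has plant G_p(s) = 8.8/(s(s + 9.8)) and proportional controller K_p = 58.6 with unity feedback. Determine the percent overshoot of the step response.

49.9%

Closed-loop characteristic equation: s² + 9.8s + 515.7 = 0, so ω_n = 22.71 rad/s and ζ = 9.8/(2·22.71) = 0.2158.
%OS = 100·exp(−πζ/√(1−ζ²)) = 100·exp(−π·0.2158/√0.9534) = 49.9%.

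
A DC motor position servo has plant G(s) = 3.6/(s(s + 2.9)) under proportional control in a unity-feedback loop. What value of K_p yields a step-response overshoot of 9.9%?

From %OS = 100·exp(−πζ/√(1−ζ²)) = 9.9%, ζ = −ln(0.099)/√(π²+ln²(0.099)) = 0.5928.
Characteristic equation s² + 2.9s + 3.6K_p = 0 gives ζ = 2.9/(2√(3.6K_p)).
Setting ζ = 0.5928: √(3.6K_p) = 2.9/(2·0.5928) = 2.446, so K_p = 5.982/3.6 = 1.66.

K_p = 1.66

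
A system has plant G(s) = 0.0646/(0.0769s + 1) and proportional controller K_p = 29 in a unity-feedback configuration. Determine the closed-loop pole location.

Closed loop: T(s) = K_p·G/(1+K_p·G) = 1.873/(0.0769s + 1 + 1.873), with pole at s = −(1 + 1.873)/0.0769 = −37.37.

s = -37.37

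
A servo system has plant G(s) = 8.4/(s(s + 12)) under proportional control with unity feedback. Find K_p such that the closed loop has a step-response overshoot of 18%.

K_p = 18.7

From %OS = 100·exp(−πζ/√(1−ζ²)) = 18%, ζ = −ln(0.18)/√(π²+ln²(0.18)) = 0.4791.
Characteristic equation s² + 12s + 8.4K_p = 0 gives ζ = 12/(2√(8.4K_p)).
Setting ζ = 0.4791: √(8.4K_p) = 12/(2·0.4791) = 12.52, so K_p = 156.8/8.4 = 18.7.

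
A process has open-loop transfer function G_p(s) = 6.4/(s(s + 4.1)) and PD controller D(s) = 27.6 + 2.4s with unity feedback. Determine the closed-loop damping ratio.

Forward path: (27.6 + 2.4s)·6.4/(s(s+4.1)). The closed-loop characteristic equation is s² + (4.1 + 6.4·2.4)s + 6.4·27.6 = 0.
That is s² + 19.46s + 176.6 = 0, so ω_n = 13.29 rad/s and ζ = 19.46/(2·13.29) = 0.7321.

ζ = 0.732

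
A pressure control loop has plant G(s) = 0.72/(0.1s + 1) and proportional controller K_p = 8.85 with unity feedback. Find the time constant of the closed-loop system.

Closed loop: T(s) = K_p·G/(1+K_p·G) = 6.372/(0.1s + 1 + 6.372), with pole at s = −(1 + 6.372)/0.1 = −73.72.
Closed-loop time constant τ = 1/73.72 = 0.0136 s.

τ = 0.0136 s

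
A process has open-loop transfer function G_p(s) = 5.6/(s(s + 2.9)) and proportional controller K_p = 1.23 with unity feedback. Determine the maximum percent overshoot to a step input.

12.5%

Closed-loop characteristic equation: s² + 2.9s + 6.888 = 0, so ω_n = 2.624 rad/s and ζ = 2.9/(2·2.624) = 0.5525.
%OS = 100·exp(−πζ/√(1−ζ²)) = 100·exp(−π·0.5525/√0.6948) = 12.5%.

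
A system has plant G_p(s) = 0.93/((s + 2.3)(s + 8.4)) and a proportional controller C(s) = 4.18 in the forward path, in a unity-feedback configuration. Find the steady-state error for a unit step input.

0.832

The loop is type 0. Static position error constant K_pos = C(0)·G_p(0) = 4.18·0.04814 = 0.2012.
Steady-state error to a unit step: e_ss = 1/(1+K_pos) = 1/1.201 = 0.832.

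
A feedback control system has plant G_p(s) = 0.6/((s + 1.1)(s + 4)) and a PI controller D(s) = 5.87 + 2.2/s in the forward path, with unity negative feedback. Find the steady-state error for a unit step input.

The open loop D(s)G_p(s) has a pole at the origin (type 1), so the static position error constant is infinite and e_ss = 1/(1+∞) = 0.

0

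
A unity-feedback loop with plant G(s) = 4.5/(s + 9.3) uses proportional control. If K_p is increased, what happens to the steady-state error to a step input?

The position error constant K_pos = K_p·G(0) grows with K_p, and e_ss = 1/(1+K_pos) falls.

decrease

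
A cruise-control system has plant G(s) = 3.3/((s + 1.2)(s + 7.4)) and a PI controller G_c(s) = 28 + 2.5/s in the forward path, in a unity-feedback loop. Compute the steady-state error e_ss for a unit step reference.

0

The open loop G_c(s)G(s) has a pole at the origin (type 1), so the static position error constant is infinite and e_ss = 1/(1+∞) = 0.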